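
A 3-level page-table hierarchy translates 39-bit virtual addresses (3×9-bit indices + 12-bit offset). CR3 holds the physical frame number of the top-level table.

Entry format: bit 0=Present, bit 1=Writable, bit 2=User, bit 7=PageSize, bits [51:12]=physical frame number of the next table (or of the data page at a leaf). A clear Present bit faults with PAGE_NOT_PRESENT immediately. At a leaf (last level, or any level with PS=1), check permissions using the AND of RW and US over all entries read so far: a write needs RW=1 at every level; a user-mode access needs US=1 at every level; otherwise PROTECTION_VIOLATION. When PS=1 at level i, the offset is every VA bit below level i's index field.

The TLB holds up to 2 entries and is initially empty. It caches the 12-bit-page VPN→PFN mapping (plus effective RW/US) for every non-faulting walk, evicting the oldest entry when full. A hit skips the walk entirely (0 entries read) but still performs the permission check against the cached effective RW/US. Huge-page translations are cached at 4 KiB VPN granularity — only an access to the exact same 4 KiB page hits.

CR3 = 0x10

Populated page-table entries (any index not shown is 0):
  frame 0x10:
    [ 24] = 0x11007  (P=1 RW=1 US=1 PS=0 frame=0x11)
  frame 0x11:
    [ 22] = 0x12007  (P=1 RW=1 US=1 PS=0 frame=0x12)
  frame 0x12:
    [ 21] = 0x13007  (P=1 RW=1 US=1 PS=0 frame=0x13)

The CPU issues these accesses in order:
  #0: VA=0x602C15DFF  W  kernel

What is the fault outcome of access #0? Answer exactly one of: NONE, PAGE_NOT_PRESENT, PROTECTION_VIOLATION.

Walk each access:
#0 VA=0x602C15DFF (w,kernel):
  [0] read 0x10 idx=24: raw=0x11007 flags P=1 W=1 U=1 S=0
  [1] read 0x11 idx=22: raw=0x12007 flags P=1 W=1 U=1 S=0
  [2] read 0x12 idx=21: raw=0x13007 flags P=1 W=1 U=1 S=0
  → PA=0x13DFF  (3 entries read)

Access #0 fault: NONE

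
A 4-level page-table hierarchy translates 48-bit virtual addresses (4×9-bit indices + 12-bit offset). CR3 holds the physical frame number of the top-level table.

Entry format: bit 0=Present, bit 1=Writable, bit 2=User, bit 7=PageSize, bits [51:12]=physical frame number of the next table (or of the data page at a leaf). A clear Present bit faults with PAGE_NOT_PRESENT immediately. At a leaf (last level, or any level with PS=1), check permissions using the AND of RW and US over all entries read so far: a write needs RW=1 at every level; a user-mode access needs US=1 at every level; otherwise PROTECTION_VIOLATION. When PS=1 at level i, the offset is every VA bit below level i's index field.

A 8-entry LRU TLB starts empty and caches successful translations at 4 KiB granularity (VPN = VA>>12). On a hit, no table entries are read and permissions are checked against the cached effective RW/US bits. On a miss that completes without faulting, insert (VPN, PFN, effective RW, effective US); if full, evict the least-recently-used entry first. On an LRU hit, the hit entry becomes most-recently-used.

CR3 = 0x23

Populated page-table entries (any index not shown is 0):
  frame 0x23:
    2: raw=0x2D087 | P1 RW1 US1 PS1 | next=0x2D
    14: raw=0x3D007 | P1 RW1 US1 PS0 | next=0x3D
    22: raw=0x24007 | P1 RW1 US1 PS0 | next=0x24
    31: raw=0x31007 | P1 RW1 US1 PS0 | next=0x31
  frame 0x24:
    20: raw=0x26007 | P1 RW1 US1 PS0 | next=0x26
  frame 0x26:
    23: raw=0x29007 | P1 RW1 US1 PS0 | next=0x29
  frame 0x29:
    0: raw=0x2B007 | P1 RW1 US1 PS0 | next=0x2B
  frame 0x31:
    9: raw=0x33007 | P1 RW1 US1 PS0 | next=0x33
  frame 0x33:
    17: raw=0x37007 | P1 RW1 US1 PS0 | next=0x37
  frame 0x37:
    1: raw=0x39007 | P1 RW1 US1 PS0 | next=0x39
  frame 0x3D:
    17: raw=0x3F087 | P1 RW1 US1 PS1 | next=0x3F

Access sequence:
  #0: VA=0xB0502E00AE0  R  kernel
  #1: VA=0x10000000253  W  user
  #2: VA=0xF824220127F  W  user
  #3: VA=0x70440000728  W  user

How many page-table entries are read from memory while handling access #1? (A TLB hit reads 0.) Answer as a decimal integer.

Per-access translation:
#0 VA=0xB0502E00AE0 (r,kernel):
  [0] read 0x23 idx=22: raw=0x24007 flags P=1 W=1 U=1 S=0
  [1] read 0x24 idx=20: raw=0x26007 flags P=1 W=1 U=1 S=0
  [2] read 0x26 idx=23: raw=0x29007 flags P=1 W=1 U=1 S=0
  [3] read 0x29 idx=0: raw=0x2B007 flags P=1 W=1 U=1 S=0
  → PA=0x2BAE0  (4 entries read)
#1 VA=0x10000000253 (w,user):
  [0] read 0x23 idx=2: raw=0x2D087 flags P=1 W=1 U=1 S=1
  → PA=0x2D253 (huge @L0)  (1 entries read)
#2 VA=0xF824220127F (w,user):
  [0] read 0x23 idx=31: raw=0x31007 flags P=1 W=1 U=1 S=0
  [1] read 0x31 idx=9: raw=0x33007 flags P=1 W=1 U=1 S=0
  [2] read 0x33 idx=17: raw=0x37007 flags P=1 W=1 U=1 S=0
  [3] read 0x37 idx=1: raw=0x39007 flags P=1 W=1 U=1 S=0
  → PA=0x3927F  (4 entries read)
#3 VA=0x70440000728 (w,user):
  [0] read 0x23 idx=14: raw=0x3D007 flags P=1 W=1 U=1 S=0
  [1] read 0x3D idx=17: raw=0x3F087 flags P=1 W=1 U=1 S=1
  → PA=0x3F728 (huge @L1)  (2 entries read)

Entries read for #1: 1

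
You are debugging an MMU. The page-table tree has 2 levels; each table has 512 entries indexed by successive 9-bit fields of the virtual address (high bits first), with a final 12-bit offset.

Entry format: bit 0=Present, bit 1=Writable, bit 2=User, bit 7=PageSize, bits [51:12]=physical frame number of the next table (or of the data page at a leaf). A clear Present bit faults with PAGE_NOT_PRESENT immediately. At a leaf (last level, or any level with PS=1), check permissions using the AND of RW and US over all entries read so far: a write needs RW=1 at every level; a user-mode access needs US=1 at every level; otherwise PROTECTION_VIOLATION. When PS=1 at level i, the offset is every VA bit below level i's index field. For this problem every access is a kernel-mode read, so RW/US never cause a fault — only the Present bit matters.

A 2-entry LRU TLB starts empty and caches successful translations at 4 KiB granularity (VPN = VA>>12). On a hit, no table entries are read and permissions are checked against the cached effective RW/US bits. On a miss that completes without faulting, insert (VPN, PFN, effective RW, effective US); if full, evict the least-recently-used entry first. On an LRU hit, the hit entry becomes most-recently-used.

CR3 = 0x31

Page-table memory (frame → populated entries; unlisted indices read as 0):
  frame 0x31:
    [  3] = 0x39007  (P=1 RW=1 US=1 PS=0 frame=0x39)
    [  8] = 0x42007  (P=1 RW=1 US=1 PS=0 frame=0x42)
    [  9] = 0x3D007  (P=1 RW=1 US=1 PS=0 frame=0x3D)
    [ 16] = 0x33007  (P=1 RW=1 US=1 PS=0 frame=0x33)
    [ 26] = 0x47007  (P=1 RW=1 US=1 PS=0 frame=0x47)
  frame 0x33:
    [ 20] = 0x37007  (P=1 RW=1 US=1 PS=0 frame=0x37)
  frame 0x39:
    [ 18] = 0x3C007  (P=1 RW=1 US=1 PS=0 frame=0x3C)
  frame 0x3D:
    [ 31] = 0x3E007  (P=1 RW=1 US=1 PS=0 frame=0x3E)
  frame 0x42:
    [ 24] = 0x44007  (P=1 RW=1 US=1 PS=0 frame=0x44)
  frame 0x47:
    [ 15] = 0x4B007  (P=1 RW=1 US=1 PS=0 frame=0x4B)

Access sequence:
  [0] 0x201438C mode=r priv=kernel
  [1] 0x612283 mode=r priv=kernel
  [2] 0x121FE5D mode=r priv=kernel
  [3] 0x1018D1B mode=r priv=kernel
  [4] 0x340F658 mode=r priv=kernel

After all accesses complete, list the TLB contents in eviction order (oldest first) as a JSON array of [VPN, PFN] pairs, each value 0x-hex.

Per-access translation:
#0 VA=0x201438C (r,kernel):
  lvl0: tbl 0x31, slot 16 ⇒ 0x33007 (P1/RW1/US1/PS0)
  lvl1: tbl 0x33, slot 20 ⇒ 0x37007 (P1/RW1/US1/PS0)
  → PA=0x3738C  (2 entries read)
#1 VA=0x612283 (r,kernel):
  lvl0: tbl 0x31, slot 3 ⇒ 0x39007 (P1/RW1/US1/PS0)
  lvl1: tbl 0x39, slot 18 ⇒ 0x3C007 (P1/RW1/US1/PS0)
  → PA=0x3C283  (2 entries read)
#2 VA=0x121FE5D (r,kernel):
  lvl0: tbl 0x31, slot 9 ⇒ 0x3D007 (P1/RW1/US1/PS0)
  lvl1: tbl 0x3D, slot 31 ⇒ 0x3E007 (P1/RW1/US1/PS0)
  → PA=0x3EE5D  (2 entries read)
#3 VA=0x1018D1B (r,kernel):
  lvl0: tbl 0x31, slot 8 ⇒ 0x42007 (P1/RW1/US1/PS0)
  lvl1: tbl 0x42, slot 24 ⇒ 0x44007 (P1/RW1/US1/PS0)
  → PA=0x44D1B  (2 entries read)
#4 VA=0x340F658 (r,kernel):
  lvl0: tbl 0x31, slot 26 ⇒ 0x47007 (P1/RW1/US1/PS0)
  lvl1: tbl 0x47, slot 15 ⇒ 0x4B007 (P1/RW1/US1/PS0)
  → PA=0x4B658  (2 entries read)

TLB: [["0x1018", "0x44"], ["0x340F", "0x4B"]]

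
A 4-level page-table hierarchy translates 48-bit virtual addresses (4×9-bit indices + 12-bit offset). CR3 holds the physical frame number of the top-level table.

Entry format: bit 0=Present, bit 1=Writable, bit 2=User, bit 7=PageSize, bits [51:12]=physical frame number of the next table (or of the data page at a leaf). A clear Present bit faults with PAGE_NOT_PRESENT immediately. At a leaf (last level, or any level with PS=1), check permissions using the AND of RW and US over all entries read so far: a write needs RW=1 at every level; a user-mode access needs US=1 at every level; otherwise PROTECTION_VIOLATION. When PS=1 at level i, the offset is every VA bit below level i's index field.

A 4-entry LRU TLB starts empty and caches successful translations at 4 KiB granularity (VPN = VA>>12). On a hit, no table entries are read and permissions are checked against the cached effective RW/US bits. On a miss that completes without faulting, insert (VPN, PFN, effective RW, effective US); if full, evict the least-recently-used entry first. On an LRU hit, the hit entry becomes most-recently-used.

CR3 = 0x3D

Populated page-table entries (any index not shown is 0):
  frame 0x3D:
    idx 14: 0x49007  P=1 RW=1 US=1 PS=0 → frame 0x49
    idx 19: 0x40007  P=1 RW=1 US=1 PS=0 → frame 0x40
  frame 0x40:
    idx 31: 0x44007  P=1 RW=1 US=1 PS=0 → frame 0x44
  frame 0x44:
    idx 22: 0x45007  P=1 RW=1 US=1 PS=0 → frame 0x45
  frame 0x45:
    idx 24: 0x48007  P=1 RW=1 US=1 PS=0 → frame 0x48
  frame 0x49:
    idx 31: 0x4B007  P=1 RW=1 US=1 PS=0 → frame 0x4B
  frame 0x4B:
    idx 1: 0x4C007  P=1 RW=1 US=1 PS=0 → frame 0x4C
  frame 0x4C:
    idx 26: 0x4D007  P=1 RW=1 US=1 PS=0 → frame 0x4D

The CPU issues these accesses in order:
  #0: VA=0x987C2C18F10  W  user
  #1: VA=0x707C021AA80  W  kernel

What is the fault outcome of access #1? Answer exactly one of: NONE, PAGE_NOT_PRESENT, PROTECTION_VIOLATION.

Walk each access:
#0 VA=0x987C2C18F10 (w,user):
  L0 @0x3D[19] → 0x40007  P=1,RW=1,US=1,PS=0
  L1 @0x40[31] → 0x44007  P=1,RW=1,US=1,PS=0
  L2 @0x44[22] → 0x45007  P=1,RW=1,US=1,PS=0
  L3 @0x45[24] → 0x48007  P=1,RW=1,US=1,PS=0
  → PA=0x48F10  (4 entries read)
#1 VA=0x707C021AA80 (w,kernel):
  L0 @0x3D[14] → 0x49007  P=1,RW=1,US=1,PS=0
  L1 @0x49[31] → 0x4B007  P=1,RW=1,US=1,PS=0
  L2 @0x4B[1] → 0x4C007  P=1,RW=1,US=1,PS=0
  L3 @0x4C[26] → 0x4D007  P=1,RW=1,US=1,PS=0
  → PA=0x4DA80  (4 entries read)

Access #1 fault: NONE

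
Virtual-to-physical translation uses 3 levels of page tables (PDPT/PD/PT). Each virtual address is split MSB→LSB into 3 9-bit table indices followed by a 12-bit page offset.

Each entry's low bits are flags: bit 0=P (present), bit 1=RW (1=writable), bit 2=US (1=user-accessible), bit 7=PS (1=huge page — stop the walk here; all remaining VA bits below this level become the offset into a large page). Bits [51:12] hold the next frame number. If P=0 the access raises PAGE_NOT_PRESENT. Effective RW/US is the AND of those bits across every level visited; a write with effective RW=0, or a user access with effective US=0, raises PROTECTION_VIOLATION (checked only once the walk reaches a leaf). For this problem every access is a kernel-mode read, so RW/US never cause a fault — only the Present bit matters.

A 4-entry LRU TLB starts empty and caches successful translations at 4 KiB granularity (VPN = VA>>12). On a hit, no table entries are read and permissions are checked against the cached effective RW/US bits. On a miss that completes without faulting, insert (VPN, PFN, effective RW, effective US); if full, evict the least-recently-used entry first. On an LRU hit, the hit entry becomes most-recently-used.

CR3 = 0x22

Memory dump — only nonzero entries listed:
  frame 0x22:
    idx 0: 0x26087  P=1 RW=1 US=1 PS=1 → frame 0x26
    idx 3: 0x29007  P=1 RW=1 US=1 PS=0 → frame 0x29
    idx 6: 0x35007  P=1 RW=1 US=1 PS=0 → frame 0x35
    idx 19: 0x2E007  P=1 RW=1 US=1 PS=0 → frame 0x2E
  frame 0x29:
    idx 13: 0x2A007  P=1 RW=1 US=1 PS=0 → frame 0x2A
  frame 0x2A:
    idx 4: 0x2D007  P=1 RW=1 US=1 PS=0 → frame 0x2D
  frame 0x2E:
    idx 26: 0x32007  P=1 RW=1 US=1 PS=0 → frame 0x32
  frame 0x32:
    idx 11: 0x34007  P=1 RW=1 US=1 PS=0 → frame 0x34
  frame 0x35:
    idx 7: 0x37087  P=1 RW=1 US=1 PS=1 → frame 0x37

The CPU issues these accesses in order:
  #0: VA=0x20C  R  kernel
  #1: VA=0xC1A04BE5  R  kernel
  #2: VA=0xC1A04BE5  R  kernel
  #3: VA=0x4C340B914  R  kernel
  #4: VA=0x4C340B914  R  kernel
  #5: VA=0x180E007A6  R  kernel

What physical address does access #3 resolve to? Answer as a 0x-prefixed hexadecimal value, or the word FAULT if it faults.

Walk each access:
#0 VA=0x20C (r,kernel):
  [0] read 0x22 idx=0: raw=0x26087 flags P=1 W=1 U=1 S=1
  ✓ 0x2620C (huge @L0)  — 1 lookups
#1 VA=0xC1A04BE5 (r,kernel):
  [0] read 0x22 idx=3: raw=0x29007 flags P=1 W=1 U=1 S=0
  [1] read 0x29 idx=13: raw=0x2A007 flags P=1 W=1 U=1 S=0
  [2] read 0x2A idx=4: raw=0x2D007 flags P=1 W=1 U=1 S=0
  ✓ 0x2DBE5  — 3 lookups
#2 VA=0xC1A04BE5 (r,kernel):
  TLB hit vpn=0xC1A04 → PA=0x2DBE5
#3 VA=0x4C340B914 (r,kernel):
  [0] read 0x22 idx=19: raw=0x2E007 flags P=1 W=1 U=1 S=0
  [1] read 0x2E idx=26: raw=0x32007 flags P=1 W=1 U=1 S=0
  [2] read 0x32 idx=11: raw=0x34007 flags P=1 W=1 U=1 S=0
  ✓ 0x34914  — 3 lookups
#4 VA=0x4C340B914 (r,kernel):
  TLB hit vpn=0x4C340B → PA=0x34914
#5 VA=0x180E007A6 (r,kernel):
  [0] read 0x22 idx=6: raw=0x35007 flags P=1 W=1 U=1 S=0
  [1] read 0x35 idx=7: raw=0x37087 flags P=1 W=1 U=1 S=1
  ✓ 0x377A6 (huge @L1)  — 2 lookups

Access #3 PA: 0x34914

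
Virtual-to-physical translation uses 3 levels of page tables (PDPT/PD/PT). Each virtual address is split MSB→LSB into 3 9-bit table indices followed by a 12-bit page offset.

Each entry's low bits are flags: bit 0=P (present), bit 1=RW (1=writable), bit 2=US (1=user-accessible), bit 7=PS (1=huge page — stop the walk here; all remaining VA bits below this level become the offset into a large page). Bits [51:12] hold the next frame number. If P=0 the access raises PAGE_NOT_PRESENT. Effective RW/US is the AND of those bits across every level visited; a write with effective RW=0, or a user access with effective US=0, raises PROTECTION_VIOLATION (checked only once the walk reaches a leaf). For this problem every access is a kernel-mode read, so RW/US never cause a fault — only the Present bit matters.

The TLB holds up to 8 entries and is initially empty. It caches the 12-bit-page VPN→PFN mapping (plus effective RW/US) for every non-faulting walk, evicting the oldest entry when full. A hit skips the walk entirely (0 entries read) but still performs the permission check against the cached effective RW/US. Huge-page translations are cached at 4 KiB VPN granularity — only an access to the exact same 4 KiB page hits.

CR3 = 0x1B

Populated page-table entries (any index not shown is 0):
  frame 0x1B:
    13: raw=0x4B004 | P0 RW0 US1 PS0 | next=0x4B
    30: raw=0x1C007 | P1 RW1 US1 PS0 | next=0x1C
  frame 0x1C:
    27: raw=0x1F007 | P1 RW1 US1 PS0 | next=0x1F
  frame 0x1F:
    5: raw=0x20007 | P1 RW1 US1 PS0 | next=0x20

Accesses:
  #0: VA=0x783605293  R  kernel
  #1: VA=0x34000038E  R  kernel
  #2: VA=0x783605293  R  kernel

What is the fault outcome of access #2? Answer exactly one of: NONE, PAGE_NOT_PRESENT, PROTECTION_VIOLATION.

Trace:
#0 VA=0x783605293 (r,kernel):
  L0: frame=0x1B idx=30 entry=0x1C007 [P=1 RW=1 US=1 PS=0]
  L1: frame=0x1C idx=27 entry=0x1F007 [P=1 RW=1 US=1 PS=0]
  L2: frame=0x1F idx=5 entry=0x20007 [P=1 RW=1 US=1 PS=0]
  ⇒ phys 0x20293  [3 reads]
#1 VA=0x34000038E (r,kernel):
  L0: frame=0x1B idx=13 entry=0x4B004 [P=0 RW=0 US=1 PS=0]
  → PAGE_NOT_PRESENT  (1 entries read)
#2 VA=0x783605293 (r,kernel):
  TLB hit vpn=0x783605 → PA=0x20293

Access #2 fault: NONE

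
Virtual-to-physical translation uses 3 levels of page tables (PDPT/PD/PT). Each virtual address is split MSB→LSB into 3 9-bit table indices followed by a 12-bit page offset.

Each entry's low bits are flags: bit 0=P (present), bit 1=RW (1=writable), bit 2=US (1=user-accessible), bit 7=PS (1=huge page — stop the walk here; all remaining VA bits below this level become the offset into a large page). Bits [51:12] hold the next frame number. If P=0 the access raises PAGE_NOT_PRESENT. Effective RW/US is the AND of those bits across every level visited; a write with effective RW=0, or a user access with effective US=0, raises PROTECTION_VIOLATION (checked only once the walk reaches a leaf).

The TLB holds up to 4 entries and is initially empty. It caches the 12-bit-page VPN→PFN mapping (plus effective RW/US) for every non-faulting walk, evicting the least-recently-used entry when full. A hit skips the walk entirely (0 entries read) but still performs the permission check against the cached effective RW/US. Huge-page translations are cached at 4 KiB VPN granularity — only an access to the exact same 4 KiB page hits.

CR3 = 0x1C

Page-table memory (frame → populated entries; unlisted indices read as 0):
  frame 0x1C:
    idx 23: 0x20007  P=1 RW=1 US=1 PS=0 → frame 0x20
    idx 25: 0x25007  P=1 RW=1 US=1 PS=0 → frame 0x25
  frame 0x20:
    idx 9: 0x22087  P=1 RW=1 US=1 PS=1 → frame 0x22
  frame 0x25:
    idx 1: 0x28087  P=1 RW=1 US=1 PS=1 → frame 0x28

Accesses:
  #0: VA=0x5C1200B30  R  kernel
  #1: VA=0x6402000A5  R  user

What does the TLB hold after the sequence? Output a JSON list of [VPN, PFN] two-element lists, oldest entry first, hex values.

Per-access translation:
#0 VA=0x5C1200B30 (r,kernel):
  L0: frame=0x1C idx=23 entry=0x20007 [P=1 RW=1 US=1 PS=0]
  L1: frame=0x20 idx=9 entry=0x22087 [P=1 RW=1 US=1 PS=1]
  → PA=0x22B30 (huge @L1)  (2 entries read)
#1 VA=0x6402000A5 (r,user):
  L0: frame=0x1C idx=25 entry=0x25007 [P=1 RW=1 US=1 PS=0]
  L1: frame=0x25 idx=1 entry=0x28087 [P=1 RW=1 US=1 PS=1]
  → PA=0x280A5 (huge @L1)  (2 entries read)

TLB: [["0x5C1200", "0x22"], ["0x640200", "0x28"]]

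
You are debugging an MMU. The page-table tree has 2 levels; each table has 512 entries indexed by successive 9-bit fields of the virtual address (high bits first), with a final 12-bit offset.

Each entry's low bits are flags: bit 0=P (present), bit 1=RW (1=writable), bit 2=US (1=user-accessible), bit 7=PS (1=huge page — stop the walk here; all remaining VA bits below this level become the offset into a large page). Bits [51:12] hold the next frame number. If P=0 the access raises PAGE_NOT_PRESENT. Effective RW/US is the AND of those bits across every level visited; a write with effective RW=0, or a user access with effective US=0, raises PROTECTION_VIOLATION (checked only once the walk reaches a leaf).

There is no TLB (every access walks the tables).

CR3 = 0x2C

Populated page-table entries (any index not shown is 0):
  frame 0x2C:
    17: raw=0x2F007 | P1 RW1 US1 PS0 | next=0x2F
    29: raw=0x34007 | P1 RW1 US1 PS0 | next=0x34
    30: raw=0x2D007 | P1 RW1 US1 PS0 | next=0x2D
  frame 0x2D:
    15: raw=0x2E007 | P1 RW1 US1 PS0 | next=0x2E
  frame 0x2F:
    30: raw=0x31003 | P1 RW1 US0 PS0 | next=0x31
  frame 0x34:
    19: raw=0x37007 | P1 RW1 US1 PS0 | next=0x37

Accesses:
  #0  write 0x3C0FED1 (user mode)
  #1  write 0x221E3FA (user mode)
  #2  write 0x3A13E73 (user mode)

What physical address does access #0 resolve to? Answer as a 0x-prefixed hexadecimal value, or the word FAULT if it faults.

Walk each access:
#0 VA=0x3C0FED1 (w,user):
  L0 @0x2C[30] → 0x2D007  P=1,RW=1,US=1,PS=0
  L1 @0x2D[15] → 0x2E007  P=1,RW=1,US=1,PS=0
  → PA=0x2EED1  (2 entries read)
#1 VA=0x221E3FA (w,user):
  L0 @0x2C[17] → 0x2F007  P=1,RW=1,US=1,PS=0
  L1 @0x2F[30] → 0x31003  P=1,RW=1,US=0,PS=0
  ⇒ fault: PROTECTION_VIOLATION  — 2 lookups
#2 VA=0x3A13E73 (w,user):
  L0 @0x2C[29] → 0x34007  P=1,RW=1,US=1,PS=0
  L1 @0x34[19] → 0x37007  P=1,RW=1,US=1,PS=0
  → PA=0x37E73  (2 entries read)

Access #0 PA: 0x2EED1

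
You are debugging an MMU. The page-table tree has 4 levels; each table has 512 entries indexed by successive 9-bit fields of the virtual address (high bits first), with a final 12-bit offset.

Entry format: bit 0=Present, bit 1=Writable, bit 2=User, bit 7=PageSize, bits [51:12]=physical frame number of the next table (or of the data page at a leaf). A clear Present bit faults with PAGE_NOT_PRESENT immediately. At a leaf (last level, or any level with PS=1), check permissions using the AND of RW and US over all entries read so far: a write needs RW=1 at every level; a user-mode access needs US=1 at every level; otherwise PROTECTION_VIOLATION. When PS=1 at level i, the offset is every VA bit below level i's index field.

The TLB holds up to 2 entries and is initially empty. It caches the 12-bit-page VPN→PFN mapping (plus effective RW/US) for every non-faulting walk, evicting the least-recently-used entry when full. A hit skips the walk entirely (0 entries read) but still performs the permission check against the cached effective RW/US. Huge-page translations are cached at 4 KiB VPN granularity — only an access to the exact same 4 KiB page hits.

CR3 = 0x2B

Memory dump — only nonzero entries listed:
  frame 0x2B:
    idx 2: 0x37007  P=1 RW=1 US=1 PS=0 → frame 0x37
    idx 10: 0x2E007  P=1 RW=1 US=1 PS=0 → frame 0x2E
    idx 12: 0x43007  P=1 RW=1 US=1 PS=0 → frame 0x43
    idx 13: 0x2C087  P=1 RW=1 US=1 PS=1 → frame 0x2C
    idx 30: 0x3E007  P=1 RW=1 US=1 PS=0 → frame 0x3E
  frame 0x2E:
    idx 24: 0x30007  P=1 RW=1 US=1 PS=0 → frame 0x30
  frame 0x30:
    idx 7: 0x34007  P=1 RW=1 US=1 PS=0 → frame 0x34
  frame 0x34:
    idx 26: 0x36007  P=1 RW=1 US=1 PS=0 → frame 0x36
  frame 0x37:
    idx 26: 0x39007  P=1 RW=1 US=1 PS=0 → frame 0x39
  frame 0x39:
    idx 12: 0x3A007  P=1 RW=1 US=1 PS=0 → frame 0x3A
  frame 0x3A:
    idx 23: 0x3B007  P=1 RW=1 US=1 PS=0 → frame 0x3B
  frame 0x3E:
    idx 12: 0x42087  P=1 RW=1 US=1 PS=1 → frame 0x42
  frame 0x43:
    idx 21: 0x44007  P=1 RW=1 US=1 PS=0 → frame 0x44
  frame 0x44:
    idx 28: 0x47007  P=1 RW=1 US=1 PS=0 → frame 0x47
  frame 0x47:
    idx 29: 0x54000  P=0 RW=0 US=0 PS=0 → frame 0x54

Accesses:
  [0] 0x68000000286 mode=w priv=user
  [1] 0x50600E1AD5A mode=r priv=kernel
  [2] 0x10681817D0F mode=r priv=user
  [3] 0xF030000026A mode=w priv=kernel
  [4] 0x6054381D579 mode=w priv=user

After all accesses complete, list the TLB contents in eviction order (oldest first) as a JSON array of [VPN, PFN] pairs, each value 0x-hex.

Walk each access:
#0 VA=0x68000000286 (w,user):
  L0: frame=0x2B idx=13 entry=0x2C087 [P=1 RW=1 US=1 PS=1]
  ✓ 0x2C286 (huge @L0)  — 1 lookups
#1 VA=0x50600E1AD5A (r,kernel):
  L0: frame=0x2B idx=10 entry=0x2E007 [P=1 RW=1 US=1 PS=0]
  L1: frame=0x2E idx=24 entry=0x30007 [P=1 RW=1 US=1 PS=0]
  L2: frame=0x30 idx=7 entry=0x34007 [P=1 RW=1 US=1 PS=0]
  L3: frame=0x34 idx=26 entry=0x36007 [P=1 RW=1 US=1 PS=0]
  ✓ 0x36D5A  — 4 lookups
#2 VA=0x10681817D0F (r,user):
  L0: frame=0x2B idx=2 entry=0x37007 [P=1 RW=1 US=1 PS=0]
  L1: frame=0x37 idx=26 entry=0x39007 [P=1 RW=1 US=1 PS=0]
  L2: frame=0x39 idx=12 entry=0x3A007 [P=1 RW=1 US=1 PS=0]
  L3: frame=0x3A idx=23 entry=0x3B007 [P=1 RW=1 US=1 PS=0]
  ✓ 0x3BD0F  — 4 lookups
#3 VA=0xF030000026A (w,kernel):
  L0: frame=0x2B idx=30 entry=0x3E007 [P=1 RW=1 US=1 PS=0]
  L1: frame=0x3E idx=12 entry=0x42087 [P=1 RW=1 US=1 PS=1]
  ✓ 0x4226A (huge @L1)  — 2 lookups
#4 VA=0x6054381D579 (w,user):
  L0: frame=0x2B idx=12 entry=0x43007 [P=1 RW=1 US=1 PS=0]
  L1: frame=0x43 idx=21 entry=0x44007 [P=1 RW=1 US=1 PS=0]
  L2: frame=0x44 idx=28 entry=0x47007 [P=1 RW=1 US=1 PS=0]
  L3: frame=0x47 idx=29 entry=0x54000 [P=0 RW=0 US=0 PS=0]
  → PAGE_NOT_PRESENT  (4 entries read)

TLB: [["0x10681817", "0x3B"], ["0xF0300000", "0x42"]]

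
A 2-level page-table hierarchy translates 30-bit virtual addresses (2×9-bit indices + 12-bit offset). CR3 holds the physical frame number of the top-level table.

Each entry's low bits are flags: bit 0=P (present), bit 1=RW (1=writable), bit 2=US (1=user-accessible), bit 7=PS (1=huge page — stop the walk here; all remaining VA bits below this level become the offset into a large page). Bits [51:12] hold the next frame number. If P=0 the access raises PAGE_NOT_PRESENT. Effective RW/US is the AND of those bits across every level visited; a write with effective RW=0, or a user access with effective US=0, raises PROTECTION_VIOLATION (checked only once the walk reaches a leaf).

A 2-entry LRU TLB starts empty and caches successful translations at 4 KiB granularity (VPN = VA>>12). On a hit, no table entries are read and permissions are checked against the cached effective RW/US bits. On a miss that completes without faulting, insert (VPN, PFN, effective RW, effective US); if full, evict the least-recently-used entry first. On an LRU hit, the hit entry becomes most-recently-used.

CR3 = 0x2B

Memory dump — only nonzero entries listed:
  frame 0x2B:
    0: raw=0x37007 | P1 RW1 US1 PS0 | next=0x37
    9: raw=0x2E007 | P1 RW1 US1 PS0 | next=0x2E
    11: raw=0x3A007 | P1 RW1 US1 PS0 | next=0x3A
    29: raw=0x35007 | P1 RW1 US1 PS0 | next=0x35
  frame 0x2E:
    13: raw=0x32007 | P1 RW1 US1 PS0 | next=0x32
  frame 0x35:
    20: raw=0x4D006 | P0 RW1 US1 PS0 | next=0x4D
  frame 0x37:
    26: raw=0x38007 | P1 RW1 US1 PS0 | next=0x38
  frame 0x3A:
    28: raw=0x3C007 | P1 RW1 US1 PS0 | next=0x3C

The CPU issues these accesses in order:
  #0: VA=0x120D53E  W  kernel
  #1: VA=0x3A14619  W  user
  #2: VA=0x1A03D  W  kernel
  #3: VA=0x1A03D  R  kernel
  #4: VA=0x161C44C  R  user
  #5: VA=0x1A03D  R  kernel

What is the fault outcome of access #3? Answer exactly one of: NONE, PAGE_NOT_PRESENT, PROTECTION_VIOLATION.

Trace:
#0 VA=0x120D53E (w,kernel):
  lvl0: tbl 0x2B, slot 9 ⇒ 0x2E007 (P1/RW1/US1/PS0)
  lvl1: tbl 0x2E, slot 13 ⇒ 0x32007 (P1/RW1/US1/PS0)
  → PA=0x3253E  (2 entries read)
#1 VA=0x3A14619 (w,user):
  lvl0: tbl 0x2B, slot 29 ⇒ 0x35007 (P1/RW1/US1/PS0)
  lvl1: tbl 0x35, slot 20 ⇒ 0x4D006 (P0/RW1/US1/PS0)
  ⇒ fault: PAGE_NOT_PRESENT  — 2 lookups
#2 VA=0x1A03D (w,kernel):
  lvl0: tbl 0x2B, slot 0 ⇒ 0x37007 (P1/RW1/US1/PS0)
  lvl1: tbl 0x37, slot 26 ⇒ 0x38007 (P1/RW1/US1/PS0)
  → PA=0x3803D  (2 entries read)
#3 VA=0x1A03D (r,kernel):
  TLB hit vpn=0x1A → PA=0x3803D
#4 VA=0x161C44C (r,user):
  lvl0: tbl 0x2B, slot 11 ⇒ 0x3A007 (P1/RW1/US1/PS0)
  lvl1: tbl 0x3A, slot 28 ⇒ 0x3C007 (P1/RW1/US1/PS0)
  → PA=0x3C44C  (2 entries read)
#5 VA=0x1A03D (r,kernel):
  TLB hit vpn=0x1A → PA=0x3803D

Access #3 fault: NONE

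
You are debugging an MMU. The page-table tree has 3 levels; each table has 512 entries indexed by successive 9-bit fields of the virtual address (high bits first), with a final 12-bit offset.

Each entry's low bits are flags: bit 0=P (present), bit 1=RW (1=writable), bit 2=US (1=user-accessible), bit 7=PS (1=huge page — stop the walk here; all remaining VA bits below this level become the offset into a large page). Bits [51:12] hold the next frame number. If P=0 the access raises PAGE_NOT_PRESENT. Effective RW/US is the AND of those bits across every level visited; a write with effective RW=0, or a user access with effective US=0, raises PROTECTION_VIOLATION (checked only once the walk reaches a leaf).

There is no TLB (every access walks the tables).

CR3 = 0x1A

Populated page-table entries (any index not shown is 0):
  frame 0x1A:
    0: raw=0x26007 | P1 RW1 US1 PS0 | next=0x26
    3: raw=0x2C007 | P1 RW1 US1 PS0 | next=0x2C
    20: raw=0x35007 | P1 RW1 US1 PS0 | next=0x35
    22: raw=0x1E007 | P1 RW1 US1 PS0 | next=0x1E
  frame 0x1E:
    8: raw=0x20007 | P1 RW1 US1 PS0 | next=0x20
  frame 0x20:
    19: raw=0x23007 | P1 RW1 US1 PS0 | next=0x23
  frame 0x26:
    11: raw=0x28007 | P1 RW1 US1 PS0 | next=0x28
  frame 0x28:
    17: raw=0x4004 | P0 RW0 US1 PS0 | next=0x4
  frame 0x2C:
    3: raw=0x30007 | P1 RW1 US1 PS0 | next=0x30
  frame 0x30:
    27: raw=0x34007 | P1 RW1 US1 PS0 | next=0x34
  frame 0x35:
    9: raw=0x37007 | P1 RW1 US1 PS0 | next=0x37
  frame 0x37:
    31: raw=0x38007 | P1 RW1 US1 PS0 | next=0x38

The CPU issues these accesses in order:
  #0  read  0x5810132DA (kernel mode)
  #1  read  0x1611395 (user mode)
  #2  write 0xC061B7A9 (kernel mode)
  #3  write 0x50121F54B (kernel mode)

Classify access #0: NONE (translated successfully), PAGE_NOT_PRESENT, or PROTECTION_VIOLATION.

Trace:
#0 VA=0x5810132DA (r,kernel):
  [0] read 0x1A idx=22: raw=0x1E007 flags P=1 W=1 U=1 S=0
  [1] read 0x1E idx=8: raw=0x20007 flags P=1 W=1 U=1 S=0
  [2] read 0x20 idx=19: raw=0x23007 flags P=1 W=1 U=1 S=0
  → PA=0x232DA  (3 entries read)
#1 VA=0x1611395 (r,user):
  [0] read 0x1A idx=0: raw=0x26007 flags P=1 W=1 U=1 S=0
  [1] read 0x26 idx=11: raw=0x28007 flags P=1 W=1 U=1 S=0
  [2] read 0x28 idx=17: raw=0x4004 flags P=0 W=0 U=1 S=0
  ✗ PAGE_NOT_PRESENT  [3 reads]
#2 VA=0xC061B7A9 (w,kernel):
  [0] read 0x1A idx=3: raw=0x2C007 flags P=1 W=1 U=1 S=0
  [1] read 0x2C idx=3: raw=0x30007 flags P=1 W=1 U=1 S=0
  [2] read 0x30 idx=27: raw=0x34007 flags P=1 W=1 U=1 S=0
  → PA=0x347A9  (3 entries read)
#3 VA=0x50121F54B (w,kernel):
  [0] read 0x1A idx=20: raw=0x35007 flags P=1 W=1 U=1 S=0
  [1] read 0x35 idx=9: raw=0x37007 flags P=1 W=1 U=1 S=0
  [2] read 0x37 idx=31: raw=0x38007 flags P=1 W=1 U=1 S=0
  → PA=0x3854B  (3 entries read)

Access #0 fault: NONE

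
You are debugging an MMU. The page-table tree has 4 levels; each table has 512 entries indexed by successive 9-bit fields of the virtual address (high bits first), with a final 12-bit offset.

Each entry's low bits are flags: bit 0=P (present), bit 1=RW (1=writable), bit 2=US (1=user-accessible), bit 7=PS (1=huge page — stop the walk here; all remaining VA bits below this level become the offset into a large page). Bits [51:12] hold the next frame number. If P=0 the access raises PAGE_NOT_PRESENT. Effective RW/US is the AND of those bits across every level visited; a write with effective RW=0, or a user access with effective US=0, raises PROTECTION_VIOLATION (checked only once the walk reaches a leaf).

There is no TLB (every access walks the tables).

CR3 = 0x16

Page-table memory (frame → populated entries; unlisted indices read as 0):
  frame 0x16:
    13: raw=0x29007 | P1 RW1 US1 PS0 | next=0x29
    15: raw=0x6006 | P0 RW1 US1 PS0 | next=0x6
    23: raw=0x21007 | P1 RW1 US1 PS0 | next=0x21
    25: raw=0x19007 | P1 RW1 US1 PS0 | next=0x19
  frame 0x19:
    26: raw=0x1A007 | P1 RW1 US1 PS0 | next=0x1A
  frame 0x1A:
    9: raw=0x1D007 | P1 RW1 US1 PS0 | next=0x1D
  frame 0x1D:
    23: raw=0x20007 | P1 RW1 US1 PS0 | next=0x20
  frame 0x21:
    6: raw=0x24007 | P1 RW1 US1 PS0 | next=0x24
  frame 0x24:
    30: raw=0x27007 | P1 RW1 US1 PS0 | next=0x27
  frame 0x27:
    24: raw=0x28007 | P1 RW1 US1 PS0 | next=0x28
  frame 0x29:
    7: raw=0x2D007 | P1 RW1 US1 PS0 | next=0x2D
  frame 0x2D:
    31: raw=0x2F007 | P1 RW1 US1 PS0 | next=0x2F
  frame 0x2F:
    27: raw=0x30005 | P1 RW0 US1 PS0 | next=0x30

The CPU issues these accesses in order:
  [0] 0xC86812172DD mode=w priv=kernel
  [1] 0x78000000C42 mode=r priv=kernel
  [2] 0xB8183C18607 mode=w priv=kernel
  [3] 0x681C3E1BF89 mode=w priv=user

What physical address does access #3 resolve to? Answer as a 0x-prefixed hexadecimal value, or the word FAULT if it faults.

Per-access translation:
#0 VA=0xC86812172DD (w,kernel):
  [0] read 0x16 idx=25: raw=0x19007 flags P=1 W=1 U=1 S=0
  [1] read 0x19 idx=26: raw=0x1A007 flags P=1 W=1 U=1 S=0
  [2] read 0x1A idx=9: raw=0x1D007 flags P=1 W=1 U=1 S=0
  [3] read 0x1D idx=23: raw=0x20007 flags P=1 W=1 U=1 S=0
  ⇒ phys 0x202DD  [4 reads]
#1 VA=0x78000000C42 (r,kernel):
  [0] read 0x16 idx=15: raw=0x6006 flags P=0 W=1 U=1 S=0
  ✗ PAGE_NOT_PRESENT  [1 reads]
#2 VA=0xB8183C18607 (w,kernel):
  [0] read 0x16 idx=23: raw=0x21007 flags P=1 W=1 U=1 S=0
  [1] read 0x21 idx=6: raw=0x24007 flags P=1 W=1 U=1 S=0
  [2] read 0x24 idx=30: raw=0x27007 flags P=1 W=1 U=1 S=0
  [3] read 0x27 idx=24: raw=0x28007 flags P=1 W=1 U=1 S=0
  ⇒ phys 0x28607  [4 reads]
#3 VA=0x681C3E1BF89 (w,user):
  [0] read 0x16 idx=13: raw=0x29007 flags P=1 W=1 U=1 S=0
  [1] read 0x29 idx=7: raw=0x2D007 flags P=1 W=1 U=1 S=0
  [2] read 0x2D idx=31: raw=0x2F007 flags P=1 W=1 U=1 S=0
  [3] read 0x2F idx=27: raw=0x30005 flags P=1 W=0 U=1 S=0
  ✗ PROTECTION_VIOLATION  [4 reads]

Access #3 PA: FAULT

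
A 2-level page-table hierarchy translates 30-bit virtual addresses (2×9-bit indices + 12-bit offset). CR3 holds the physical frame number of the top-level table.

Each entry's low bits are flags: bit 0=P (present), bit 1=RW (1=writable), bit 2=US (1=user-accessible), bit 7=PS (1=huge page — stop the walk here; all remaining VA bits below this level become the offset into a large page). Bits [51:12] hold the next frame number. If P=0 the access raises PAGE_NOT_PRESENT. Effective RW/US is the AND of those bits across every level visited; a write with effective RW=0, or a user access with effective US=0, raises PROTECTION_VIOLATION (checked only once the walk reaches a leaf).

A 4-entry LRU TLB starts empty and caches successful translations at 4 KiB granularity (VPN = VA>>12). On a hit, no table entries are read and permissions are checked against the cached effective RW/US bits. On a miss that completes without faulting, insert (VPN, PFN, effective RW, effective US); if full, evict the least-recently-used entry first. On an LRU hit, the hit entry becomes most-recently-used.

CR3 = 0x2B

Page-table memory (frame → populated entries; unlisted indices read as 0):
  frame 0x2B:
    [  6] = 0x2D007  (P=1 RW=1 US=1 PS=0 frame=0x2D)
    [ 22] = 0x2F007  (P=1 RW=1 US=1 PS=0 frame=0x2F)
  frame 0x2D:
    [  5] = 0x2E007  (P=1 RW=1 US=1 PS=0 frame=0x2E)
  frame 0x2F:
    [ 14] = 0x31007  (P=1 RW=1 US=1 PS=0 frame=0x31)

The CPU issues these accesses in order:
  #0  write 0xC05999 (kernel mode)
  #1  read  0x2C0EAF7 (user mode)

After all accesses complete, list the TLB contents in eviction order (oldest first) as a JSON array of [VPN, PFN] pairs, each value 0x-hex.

Per-access translation:
#0 VA=0xC05999 (w,kernel):
  L0 @0x2B[6] → 0x2D007  P=1,RW=1,US=1,PS=0
  L1 @0x2D[5] → 0x2E007  P=1,RW=1,US=1,PS=0
  → PA=0x2E999  (2 entries read)
#1 VA=0x2C0EAF7 (r,user):
  L0 @0x2B[22] → 0x2F007  P=1,RW=1,US=1,PS=0
  L1 @0x2F[14] → 0x31007  P=1,RW=1,US=1,PS=0
  → PA=0x31AF7  (2 entries read)

TLB: [["0xC05", "0x2E"], ["0x2C0E", "0x31"]]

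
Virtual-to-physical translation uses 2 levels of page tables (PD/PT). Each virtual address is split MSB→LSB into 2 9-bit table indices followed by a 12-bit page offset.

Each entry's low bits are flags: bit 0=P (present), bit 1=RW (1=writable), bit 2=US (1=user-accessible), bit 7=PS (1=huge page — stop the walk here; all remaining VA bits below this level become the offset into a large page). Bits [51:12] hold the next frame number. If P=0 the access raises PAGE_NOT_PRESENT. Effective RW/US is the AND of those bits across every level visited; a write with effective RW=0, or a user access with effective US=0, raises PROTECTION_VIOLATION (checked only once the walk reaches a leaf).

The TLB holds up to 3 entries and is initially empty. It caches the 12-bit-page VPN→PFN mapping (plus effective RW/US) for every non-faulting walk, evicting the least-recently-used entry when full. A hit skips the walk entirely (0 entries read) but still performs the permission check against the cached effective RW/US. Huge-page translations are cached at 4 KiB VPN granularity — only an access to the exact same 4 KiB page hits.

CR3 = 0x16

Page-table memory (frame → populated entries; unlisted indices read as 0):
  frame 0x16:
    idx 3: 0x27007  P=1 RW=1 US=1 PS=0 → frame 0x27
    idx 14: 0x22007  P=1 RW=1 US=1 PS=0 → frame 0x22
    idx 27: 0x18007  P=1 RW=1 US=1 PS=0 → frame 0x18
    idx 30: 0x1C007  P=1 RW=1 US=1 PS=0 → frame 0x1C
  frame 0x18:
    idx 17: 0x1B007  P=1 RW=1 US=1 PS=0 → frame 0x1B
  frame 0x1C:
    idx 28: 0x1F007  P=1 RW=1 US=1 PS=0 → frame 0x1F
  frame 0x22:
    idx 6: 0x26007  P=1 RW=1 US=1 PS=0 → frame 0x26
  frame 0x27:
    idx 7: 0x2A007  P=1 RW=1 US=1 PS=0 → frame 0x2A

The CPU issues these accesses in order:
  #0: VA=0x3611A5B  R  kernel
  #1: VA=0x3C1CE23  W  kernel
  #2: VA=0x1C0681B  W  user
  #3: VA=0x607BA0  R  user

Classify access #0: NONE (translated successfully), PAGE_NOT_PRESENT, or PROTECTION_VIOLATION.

Per-access translation:
#0 VA=0x3611A5B (r,kernel):
  [0] read 0x16 idx=27: raw=0x18007 flags P=1 W=1 U=1 S=0
  [1] read 0x18 idx=17: raw=0x1B007 flags P=1 W=1 U=1 S=0
  ✓ 0x1BA5B  — 2 lookups
#1 VA=0x3C1CE23 (w,kernel):
  [0] read 0x16 idx=30: raw=0x1C007 flags P=1 W=1 U=1 S=0
  [1] read 0x1C idx=28: raw=0x1F007 flags P=1 W=1 U=1 S=0
  ✓ 0x1FE23  — 2 lookups
#2 VA=0x1C0681B (w,user):
  [0] read 0x16 idx=14: raw=0x22007 flags P=1 W=1 U=1 S=0
  [1] read 0x22 idx=6: raw=0x26007 flags P=1 W=1 U=1 S=0
  ✓ 0x2681B  — 2 lookups
#3 VA=0x607BA0 (r,user):
  [0] read 0x16 idx=3: raw=0x27007 flags P=1 W=1 U=1 S=0
  [1] read 0x27 idx=7: raw=0x2A007 flags P=1 W=1 U=1 S=0
  ✓ 0x2ABA0  — 2 lookups

Access #0 fault: NONE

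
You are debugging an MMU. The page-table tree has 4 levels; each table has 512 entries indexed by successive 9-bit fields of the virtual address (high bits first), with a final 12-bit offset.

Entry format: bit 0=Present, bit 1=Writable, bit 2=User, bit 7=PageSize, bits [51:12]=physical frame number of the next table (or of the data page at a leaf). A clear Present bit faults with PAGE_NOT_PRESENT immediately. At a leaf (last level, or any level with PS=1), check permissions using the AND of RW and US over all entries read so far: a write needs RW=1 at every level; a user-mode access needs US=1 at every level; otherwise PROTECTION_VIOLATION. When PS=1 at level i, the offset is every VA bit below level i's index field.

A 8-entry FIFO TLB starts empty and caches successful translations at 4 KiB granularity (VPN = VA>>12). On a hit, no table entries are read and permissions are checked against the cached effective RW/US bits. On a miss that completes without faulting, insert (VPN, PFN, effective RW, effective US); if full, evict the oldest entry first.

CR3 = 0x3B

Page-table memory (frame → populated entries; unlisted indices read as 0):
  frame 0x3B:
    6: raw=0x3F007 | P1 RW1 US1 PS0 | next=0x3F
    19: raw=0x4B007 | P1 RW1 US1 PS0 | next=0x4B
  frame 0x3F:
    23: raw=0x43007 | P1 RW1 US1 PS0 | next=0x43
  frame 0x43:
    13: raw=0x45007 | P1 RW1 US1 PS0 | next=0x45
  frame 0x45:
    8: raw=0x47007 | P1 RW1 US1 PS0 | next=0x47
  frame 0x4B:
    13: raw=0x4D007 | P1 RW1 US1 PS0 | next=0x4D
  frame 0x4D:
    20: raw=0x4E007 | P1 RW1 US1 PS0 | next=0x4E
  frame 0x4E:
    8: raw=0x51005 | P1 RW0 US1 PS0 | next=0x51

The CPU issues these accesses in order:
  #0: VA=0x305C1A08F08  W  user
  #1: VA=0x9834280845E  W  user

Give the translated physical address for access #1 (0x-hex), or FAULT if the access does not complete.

Trace:
#0 VA=0x305C1A08F08 (w,user):
  [0] read 0x3B idx=6: raw=0x3F007 flags P=1 W=1 U=1 S=0
  [1] read 0x3F idx=23: raw=0x43007 flags P=1 W=1 U=1 S=0
  [2] read 0x43 idx=13: raw=0x45007 flags P=1 W=1 U=1 S=0
  [3] read 0x45 idx=8: raw=0x47007 flags P=1 W=1 U=1 S=0
  ⇒ phys 0x47F08  [4 reads]
#1 VA=0x9834280845E (w,user):
  [0] read 0x3B idx=19: raw=0x4B007 flags P=1 W=1 U=1 S=0
  [1] read 0x4B idx=13: raw=0x4D007 flags P=1 W=1 U=1 S=0
  [2] read 0x4D idx=20: raw=0x4E007 flags P=1 W=1 U=1 S=0
  [3] read 0x4E idx=8: raw=0x51005 flags P=1 W=0 U=1 S=0
  ⇒ fault: PROTECTION_VIOLATION  — 4 lookups

Access #1 PA: FAULT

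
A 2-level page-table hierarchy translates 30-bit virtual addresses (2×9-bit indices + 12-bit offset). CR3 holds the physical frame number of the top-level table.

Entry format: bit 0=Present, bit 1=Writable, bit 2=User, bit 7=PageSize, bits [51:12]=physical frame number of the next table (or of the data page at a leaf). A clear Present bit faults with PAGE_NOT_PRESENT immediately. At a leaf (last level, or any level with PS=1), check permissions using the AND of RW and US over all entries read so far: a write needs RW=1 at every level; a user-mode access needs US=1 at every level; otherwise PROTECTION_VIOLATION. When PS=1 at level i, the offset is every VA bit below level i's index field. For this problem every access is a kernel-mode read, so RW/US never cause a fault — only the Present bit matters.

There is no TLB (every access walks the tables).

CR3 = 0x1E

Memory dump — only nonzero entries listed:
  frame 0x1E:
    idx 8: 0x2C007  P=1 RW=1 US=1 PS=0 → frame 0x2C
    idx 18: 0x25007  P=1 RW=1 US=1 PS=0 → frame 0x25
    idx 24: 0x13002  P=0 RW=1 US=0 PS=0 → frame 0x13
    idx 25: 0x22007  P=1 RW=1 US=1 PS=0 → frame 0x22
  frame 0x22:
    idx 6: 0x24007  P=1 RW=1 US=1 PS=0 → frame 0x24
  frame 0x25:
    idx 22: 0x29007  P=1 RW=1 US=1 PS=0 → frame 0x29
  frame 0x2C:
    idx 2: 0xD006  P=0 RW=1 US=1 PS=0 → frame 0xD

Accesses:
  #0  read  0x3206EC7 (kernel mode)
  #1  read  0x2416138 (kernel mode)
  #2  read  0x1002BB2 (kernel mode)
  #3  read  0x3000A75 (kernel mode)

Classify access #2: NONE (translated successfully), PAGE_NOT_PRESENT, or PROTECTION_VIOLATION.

Trace:
#0 VA=0x3206EC7 (r,kernel):
  L0 @0x1E[25] → 0x22007  P=1,RW=1,US=1,PS=0
  L1 @0x22[6] → 0x24007  P=1,RW=1,US=1,PS=0
  ⇒ phys 0x24EC7  [2 reads]
#1 VA=0x2416138 (r,kernel):
  L0 @0x1E[18] → 0x25007  P=1,RW=1,US=1,PS=0
  L1 @0x25[22] → 0x29007  P=1,RW=1,US=1,PS=0
  ⇒ phys 0x29138  [2 reads]
#2 VA=0x1002BB2 (r,kernel):
  L0 @0x1E[8] → 0x2C007  P=1,RW=1,US=1,PS=0
  L1 @0x2C[2] → 0xD006  P=0,RW=1,US=1,PS=0
  ⇒ fault: PAGE_NOT_PRESENT  — 2 lookups
#3 VA=0x3000A75 (r,kernel):
  L0 @0x1E[24] → 0x13002  P=0,RW=1,US=0,PS=0
  ⇒ fault: PAGE_NOT_PRESENT  — 1 lookups

Access #2 fault: PAGE_NOT_PRESENT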